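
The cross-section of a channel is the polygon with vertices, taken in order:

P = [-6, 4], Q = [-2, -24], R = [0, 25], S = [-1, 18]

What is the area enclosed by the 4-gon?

Σ = (152) + (-50) + (25) + (104) = 231
Area = |Σ|/2 = 115.5.

115.5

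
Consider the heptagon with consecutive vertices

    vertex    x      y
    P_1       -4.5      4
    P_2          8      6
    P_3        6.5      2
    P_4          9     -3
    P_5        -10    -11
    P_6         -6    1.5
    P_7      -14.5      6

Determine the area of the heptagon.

187.375

Σ = (-59) + (-23) + (-37.5) + (-129) + (-81) + (-14.25) + (-31) = -374.75
Area = |Σ|/2 = 187.375.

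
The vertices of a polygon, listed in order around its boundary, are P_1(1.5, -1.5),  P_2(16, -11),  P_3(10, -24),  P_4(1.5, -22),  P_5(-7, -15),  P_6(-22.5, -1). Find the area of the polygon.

461.125

Apply the shoelace formula: 2A = Σ (x_i·y_{i+1} − x_{i+1}·y_i), indices taken mod 6.
Σ = (7.5) + (-274) + (-184) + (-176.5) + (-330.5) + (35.25) = -922.25
Area = |Σ|/2 = 461.125.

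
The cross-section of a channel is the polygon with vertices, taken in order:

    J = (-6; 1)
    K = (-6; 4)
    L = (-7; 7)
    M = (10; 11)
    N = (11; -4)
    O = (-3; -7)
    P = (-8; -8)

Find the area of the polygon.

258.5

Apply the shoelace formula: 2A = Σ (x_i·y_{i+1} − x_{i+1}·y_i), indices taken mod 7.
J→K: (-6)(4) − (-6)(1) = -18
K→L: (-6)(7) − (-7)(4) = -14
L→M: (-7)(11) − (10)(7) = -147
M→N: (10)(-4) − (11)(11) = -161
N→O: (11)(-7) − (-3)(-4) = -89
O→P: (-3)(-8) − (-8)(-7) = -32
P→J: (-8)(1) − (-6)(-8) = -56
Σ = -517
Area = |Σ|/2 = 258.5.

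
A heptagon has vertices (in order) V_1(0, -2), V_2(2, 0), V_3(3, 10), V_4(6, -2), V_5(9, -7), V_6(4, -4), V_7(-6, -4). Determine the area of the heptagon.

51

Cross-terms: 4, 20, -66, -24, -8, -40, 12  ⇒  Σ = -102
Area = |Σ|/2 = 51.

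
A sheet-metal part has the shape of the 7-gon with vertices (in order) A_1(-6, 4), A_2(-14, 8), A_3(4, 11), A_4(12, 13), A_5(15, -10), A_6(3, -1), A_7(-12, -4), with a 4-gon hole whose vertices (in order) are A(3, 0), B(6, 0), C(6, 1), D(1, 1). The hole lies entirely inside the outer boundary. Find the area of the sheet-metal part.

323

Outer boundary:
Apply the shoelace formula: 2A = Σ (x_i·y_{i+1} − x_{i+1}·y_i), indices taken mod 7.
Σ = (8) + (-186) + (-80) + (-315) + (15) + (-24) + (-72) = -654
Area = |Σ|/2 = 327.
Hole:
Cross-terms: 0, 6, 5, -3  ⇒  Σ = 8
Area = |Σ|/2 = 4.
Net area = 327 − 4 = 323.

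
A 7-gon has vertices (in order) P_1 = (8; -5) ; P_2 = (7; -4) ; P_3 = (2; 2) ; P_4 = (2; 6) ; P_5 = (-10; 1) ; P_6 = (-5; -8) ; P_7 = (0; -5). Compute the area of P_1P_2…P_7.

Σ = (3) + (22) + (8) + (62) + (85) + (25) + (40) = 245
Area = |Σ|/2 = 122.5.

122.5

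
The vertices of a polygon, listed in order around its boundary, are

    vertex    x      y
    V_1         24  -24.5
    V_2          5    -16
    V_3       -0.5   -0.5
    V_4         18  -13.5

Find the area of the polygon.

Cross-terms: -261.5, -10.5, 15.75, -117  ⇒  Σ = -373.25
Area = |Σ|/2 = 186.625.

186.625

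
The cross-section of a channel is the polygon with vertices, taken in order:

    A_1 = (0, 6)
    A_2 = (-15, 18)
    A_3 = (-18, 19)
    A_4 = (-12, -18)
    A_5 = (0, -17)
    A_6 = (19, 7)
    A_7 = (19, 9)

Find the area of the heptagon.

680

Apply the shoelace (surveyor's) formula: 2A = Σ (x_i·y_{i+1} − x_{i+1}·y_i), indices taken mod 7.
Cross-terms: 90, 39, 552, 204, 323, 38, 114  ⇒  Σ = 1360
Area = |Σ|/2 = 680.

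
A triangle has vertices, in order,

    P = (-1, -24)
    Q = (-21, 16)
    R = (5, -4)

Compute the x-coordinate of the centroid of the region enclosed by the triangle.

Apply the shoelace formula. First the cross-terms c_i = x_i·y_{i+1} − x_{i+1}·y_i:
  -520, 4, -124  ⇒  2A = -640, A = -320.
Then Σ (x_i + x_{i+1})·c_i = 10880, so x̄ = 10880 / (6·(-320)) = -17/3.

-17/3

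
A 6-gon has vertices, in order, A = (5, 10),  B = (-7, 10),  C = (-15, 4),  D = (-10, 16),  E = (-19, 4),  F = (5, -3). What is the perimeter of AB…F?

|AB| = √((-12)² + (0)²) = √144 = 12
|BC| = √((-8)² + (-6)²) = √100 = 10
|CD| = √((5)² + (12)²) = √169 = 13
|DE| = √((-9)² + (-12)²) = √225 = 15
|EF| = √((24)² + (-7)²) = √625 = 25
|FA| = √((0)² + (13)²) = √169 = 13
Perimeter = 12 + 10 + 13 + 15 + 25 + 13 = 88.

88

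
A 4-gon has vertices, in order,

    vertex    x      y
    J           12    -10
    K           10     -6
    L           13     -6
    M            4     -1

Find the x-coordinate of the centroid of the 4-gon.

Apply the surveyor's formula. First the cross-terms c_i = x_i·y_{i+1} − x_{i+1}·y_i:
  28, 18, 11, -28  ⇒  2A = 29, A = 14.5.
Then Σ (x_i + x_{i+1})·c_i = 769, so x̄ = 769 / (6·14.5) = 769/87.

769/87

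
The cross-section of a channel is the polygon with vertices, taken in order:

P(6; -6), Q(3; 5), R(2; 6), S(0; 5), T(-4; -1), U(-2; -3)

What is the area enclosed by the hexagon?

63

Apply Gauss's area formula: 2A = Σ (x_i·y_{i+1} − x_{i+1}·y_i), indices taken mod 6.
Σ = (48) + (8) + (10) + (20) + (10) + (30) = 126
Area = |Σ|/2 = 63.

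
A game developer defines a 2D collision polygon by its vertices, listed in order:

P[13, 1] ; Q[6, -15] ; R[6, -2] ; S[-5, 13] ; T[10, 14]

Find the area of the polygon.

Apply the shoelace (surveyor's) formula: 2A = Σ (x_i·y_{i+1} − x_{i+1}·y_i), indices taken mod 5.
P→Q: (13)(-15) − (6)(1) = -201
Q→R: (6)(-2) − (6)(-15) = 78
R→S: (6)(13) − (-5)(-2) = 68
S→T: (-5)(14) − (10)(13) = -200
T→P: (10)(1) − (13)(14) = -172
Σ = -427
Area = |Σ|/2 = 213.5.

213.5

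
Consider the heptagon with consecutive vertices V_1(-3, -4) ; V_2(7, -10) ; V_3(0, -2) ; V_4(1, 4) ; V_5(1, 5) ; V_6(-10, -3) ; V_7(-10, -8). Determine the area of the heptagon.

Apply the shoelace (surveyor's) formula: 2A = Σ (x_i·y_{i+1} − x_{i+1}·y_i), indices taken mod 7.
Σ = (58) + (-14) + (2) + (1) + (47) + (50) + (16) = 160
Area = |Σ|/2 = 80.

80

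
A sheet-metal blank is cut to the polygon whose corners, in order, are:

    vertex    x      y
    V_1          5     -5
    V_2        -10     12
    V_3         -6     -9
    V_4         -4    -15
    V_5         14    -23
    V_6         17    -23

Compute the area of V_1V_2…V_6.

Apply the shoelace (surveyor's) formula: 2A = Σ (x_i·y_{i+1} − x_{i+1}·y_i), indices taken mod 6.
Cross-terms: 10, 162, 54, 302, 69, 30  ⇒  Σ = 627
Area = |Σ|/2 = 313.5.

313.5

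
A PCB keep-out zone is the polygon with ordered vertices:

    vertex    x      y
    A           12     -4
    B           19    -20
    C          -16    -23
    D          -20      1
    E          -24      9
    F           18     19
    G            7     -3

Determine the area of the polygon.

1175

Cross-terms: -164, -757, -476, -156, -618, -187, 8  ⇒  Σ = -2350
Area = |Σ|/2 = 1175.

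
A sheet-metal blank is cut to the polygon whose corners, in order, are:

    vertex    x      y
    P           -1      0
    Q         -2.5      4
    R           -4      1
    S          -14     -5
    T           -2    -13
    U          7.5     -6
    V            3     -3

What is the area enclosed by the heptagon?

Σ = (-4) + (13.5) + (34) + (172) + (109.5) + (-4.5) + (-3) = 317.5
Area = |Σ|/2 = 158.75.

158.75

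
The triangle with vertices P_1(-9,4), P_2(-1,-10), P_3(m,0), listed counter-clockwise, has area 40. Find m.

-1

Write out the shoelace sum; only the two edges meeting at P_3 involve m:
2·Area = [((-1)·0 − m·(-10)) + (m·4 − (-9)·0)] + 94
       = 14·m + 94 = 80
⇒ m = -1.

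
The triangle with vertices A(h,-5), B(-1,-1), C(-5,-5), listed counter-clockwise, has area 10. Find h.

The doubled signed area Σ (x_i y_{i+1} − x_{i+1} y_i) is linear in h.
With h=0 it equals 20; the coefficient of h is 4 (from the two edges through A).
So 4·h + 20 = 2·10 = 20 ⇒ h = 0.

0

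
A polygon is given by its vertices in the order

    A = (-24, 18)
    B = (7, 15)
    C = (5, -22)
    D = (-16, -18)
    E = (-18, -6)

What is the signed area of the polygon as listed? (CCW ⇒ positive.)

Apply Gauss's area formula: 2A = Σ (x_i·y_{i+1} − x_{i+1}·y_i), indices taken mod 5.
Cross-terms: -486, -229, -442, -228, -468  ⇒  Σ = -1853
Signed area = Σ/2 = -926.5 (negative ⇒ clockwise traversal).

-926.5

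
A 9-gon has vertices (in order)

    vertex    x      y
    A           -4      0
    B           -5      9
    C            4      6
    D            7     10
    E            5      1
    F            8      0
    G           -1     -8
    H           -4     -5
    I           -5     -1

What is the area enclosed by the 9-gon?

135.5

Cross-terms: -36, -66, -2, -43, -8, -64, -27, -21, -4  ⇒  Σ = -271
Area = |Σ|/2 = 135.5.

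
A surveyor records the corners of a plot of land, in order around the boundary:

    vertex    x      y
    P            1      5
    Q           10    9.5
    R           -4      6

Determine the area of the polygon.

15.75

Apply the shoelace (surveyor's) formula: 2A = Σ (x_i·y_{i+1} − x_{i+1}·y_i), indices taken mod 3.
Cross-terms: -40.5, 98, -26  ⇒  Σ = 31.5
Area = |Σ|/2 = 15.75.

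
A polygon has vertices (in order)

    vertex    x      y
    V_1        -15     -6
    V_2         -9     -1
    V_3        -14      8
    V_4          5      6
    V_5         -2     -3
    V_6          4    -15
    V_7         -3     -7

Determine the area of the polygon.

Apply the shoelace formula: 2A = Σ (x_i·y_{i+1} − x_{i+1}·y_i), indices taken mod 7.
V_1→V_2: (-15)(-1) − (-9)(-6) = -39
V_2→V_3: (-9)(8) − (-14)(-1) = -86
V_3→V_4: (-14)(6) − (5)(8) = -124
V_4→V_5: (5)(-3) − (-2)(6) = -3
V_5→V_6: (-2)(-15) − (4)(-3) = 42
V_6→V_7: (4)(-7) − (-3)(-15) = -73
V_7→V_1: (-3)(-6) − (-15)(-7) = -87
Σ = -370
Area = |Σ|/2 = 185.

185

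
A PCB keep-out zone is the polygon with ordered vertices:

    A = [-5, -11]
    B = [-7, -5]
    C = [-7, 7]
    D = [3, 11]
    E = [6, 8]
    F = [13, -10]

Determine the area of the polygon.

A→B: (-5)(-5) − (-7)(-11) = -52
B→C: (-7)(7) − (-7)(-5) = -84
C→D: (-7)(11) − (3)(7) = -98
D→E: (3)(8) − (6)(11) = -42
E→F: (6)(-10) − (13)(8) = -164
F→A: (13)(-11) − (-5)(-10) = -193
Σ = -633
Area = |Σ|/2 = 316.5.

316.5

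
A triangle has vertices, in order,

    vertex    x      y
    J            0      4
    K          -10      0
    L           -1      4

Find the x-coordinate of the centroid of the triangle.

-11/3

Apply the surveyor's formula. First the cross-terms c_i = x_i·y_{i+1} − x_{i+1}·y_i:
  40, -40, -4  ⇒  2A = -4, A = -2.
Then Σ (x_i + x_{i+1})·c_i = 44, so x̄ = 44 / (6·(-2)) = -11/3.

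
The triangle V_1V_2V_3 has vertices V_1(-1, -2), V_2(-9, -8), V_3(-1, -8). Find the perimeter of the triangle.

24

|V_1V_2| = √((-8)² + (-6)²) = √100 = 10
|V_2V_3| = √((8)² + (0)²) = √64 = 8
|V_3V_1| = √((0)² + (6)²) = √36 = 6
Perimeter = 10 + 8 + 6 = 24.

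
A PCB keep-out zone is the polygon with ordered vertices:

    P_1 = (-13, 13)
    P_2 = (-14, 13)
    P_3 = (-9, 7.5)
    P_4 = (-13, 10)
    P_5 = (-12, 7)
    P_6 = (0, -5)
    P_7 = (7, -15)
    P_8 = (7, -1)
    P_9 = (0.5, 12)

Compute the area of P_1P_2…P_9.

250.75

Σ = (13) + (12) + (7.5) + (29) + (60) + (35) + (98) + (84.5) + (162.5) = 501.5
Area = |Σ|/2 = 250.75.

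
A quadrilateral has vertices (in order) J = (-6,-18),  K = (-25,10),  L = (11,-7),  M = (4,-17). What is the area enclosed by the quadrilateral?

Apply Gauss's area formula: 2A = Σ (x_i·y_{i+1} − x_{i+1}·y_i), indices taken mod 4.
J→K: (-6)(10) − (-25)(-18) = -510
K→L: (-25)(-7) − (11)(10) = 65
L→M: (11)(-17) − (4)(-7) = -159
M→J: (4)(-18) − (-6)(-17) = -174
Σ = -778
Area = |Σ|/2 = 389.

389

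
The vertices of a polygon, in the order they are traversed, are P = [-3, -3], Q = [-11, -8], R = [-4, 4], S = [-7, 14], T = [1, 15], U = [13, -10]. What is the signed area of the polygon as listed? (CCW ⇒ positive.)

Σ = (-9) + (-76) + (-28) + (-119) + (-205) + (-69) = -506
Signed area = Σ/2 = -253 (negative ⇒ clockwise traversal).

-253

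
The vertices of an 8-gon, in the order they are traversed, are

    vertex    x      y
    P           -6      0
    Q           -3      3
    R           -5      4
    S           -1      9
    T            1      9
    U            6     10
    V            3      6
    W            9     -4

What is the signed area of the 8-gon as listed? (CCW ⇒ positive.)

Σ = (-18) + (3) + (-41) + (-18) + (-44) + (6) + (-66) + (-24) = -202
Signed area = Σ/2 = -101 (negative ⇒ clockwise traversal).

-101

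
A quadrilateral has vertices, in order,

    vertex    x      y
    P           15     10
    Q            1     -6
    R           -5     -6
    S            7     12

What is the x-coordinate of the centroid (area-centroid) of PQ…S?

163/33

Apply the shoelace (surveyor's) formula. First the cross-terms c_i = x_i·y_{i+1} − x_{i+1}·y_i:
  -100, -36, -18, -110  ⇒  2A = -264, A = -132.
Then Σ (x_i + x_{i+1})·c_i = -3912, so x̄ = -3912 / (6·(-132)) = 163/33.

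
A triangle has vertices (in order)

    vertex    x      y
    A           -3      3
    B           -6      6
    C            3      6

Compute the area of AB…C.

13.5

Apply Gauss's area formula: 2A = Σ (x_i·y_{i+1} − x_{i+1}·y_i), indices taken mod 3.
A→B: (-3)(6) − (-6)(3) = 0
B→C: (-6)(6) − (3)(6) = -54
C→A: (3)(3) − (-3)(6) = 27
Σ = -27
Area = |Σ|/2 = 13.5.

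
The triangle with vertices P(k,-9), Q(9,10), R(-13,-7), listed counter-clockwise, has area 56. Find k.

-9

Write out the shoelace sum; only the two edges meeting at P involve k:
2·Area = [((-13)·(-9) − k·(-7)) + (k·10 − 9·(-9))] + 67
       = 17·k + 265 = 112
⇒ k = -9.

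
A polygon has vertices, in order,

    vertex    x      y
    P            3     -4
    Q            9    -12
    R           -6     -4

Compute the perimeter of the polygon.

|PQ| = √((6)² + (-8)²) = √100 = 10
|QR| = √((-15)² + (8)²) = √289 = 17
|RP| = √((9)² + (0)²) = √81 = 9
Perimeter = 10 + 17 + 9 = 36.

36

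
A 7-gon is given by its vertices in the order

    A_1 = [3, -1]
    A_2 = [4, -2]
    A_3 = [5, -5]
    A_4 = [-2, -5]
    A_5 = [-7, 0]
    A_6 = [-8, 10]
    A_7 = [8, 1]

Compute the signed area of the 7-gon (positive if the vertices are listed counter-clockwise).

-125.5

A_1→A_2: (3)(-2) − (4)(-1) = -2
A_2→A_3: (4)(-5) − (5)(-2) = -10
A_3→A_4: (5)(-5) − (-2)(-5) = -35
A_4→A_5: (-2)(0) − (-7)(-5) = -35
A_5→A_6: (-7)(10) − (-8)(0) = -70
A_6→A_7: (-8)(1) − (8)(10) = -88
A_7→A_1: (8)(-1) − (3)(1) = -11
Σ = -251
Signed area = Σ/2 = -125.5 (negative ⇒ clockwise traversal).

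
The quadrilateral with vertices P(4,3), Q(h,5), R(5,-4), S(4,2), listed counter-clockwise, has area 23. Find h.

-3

The doubled signed area Σ (x_i y_{i+1} − x_{i+1} y_i) is linear in h.
With h=0 it equals 25; the coefficient of h is -7 (from the two edges through Q).
So -7·h + 25 = 2·23 = 46 ⇒ h = -3.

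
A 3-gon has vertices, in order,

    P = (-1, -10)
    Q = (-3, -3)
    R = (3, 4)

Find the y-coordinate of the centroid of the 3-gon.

-3

Apply the surveyor's formula. First the cross-terms c_i = x_i·y_{i+1} − x_{i+1}·y_i:
  -27, -3, -26  ⇒  2A = -56, A = -28.
Then Σ (y_i + y_{i+1})·c_i = 504, so ȳ = 504 / (6·(-28)) = -3.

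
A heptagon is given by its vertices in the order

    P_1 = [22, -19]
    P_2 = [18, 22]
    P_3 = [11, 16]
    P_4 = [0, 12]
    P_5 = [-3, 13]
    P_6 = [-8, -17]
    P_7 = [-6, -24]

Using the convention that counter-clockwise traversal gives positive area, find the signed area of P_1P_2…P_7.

Apply the shoelace (surveyor's) formula: 2A = Σ (x_i·y_{i+1} − x_{i+1}·y_i), indices taken mod 7.
P_1→P_2: (22)(22) − (18)(-19) = 826
P_2→P_3: (18)(16) − (11)(22) = 46
P_3→P_4: (11)(12) − (0)(16) = 132
P_4→P_5: (0)(13) − (-3)(12) = 36
P_5→P_6: (-3)(-17) − (-8)(13) = 155
P_6→P_7: (-8)(-24) − (-6)(-17) = 90
P_7→P_1: (-6)(-19) − (22)(-24) = 642
Σ = 1927
Signed area = Σ/2 = 963.5 (positive ⇒ counter-clockwise traversal).

963.5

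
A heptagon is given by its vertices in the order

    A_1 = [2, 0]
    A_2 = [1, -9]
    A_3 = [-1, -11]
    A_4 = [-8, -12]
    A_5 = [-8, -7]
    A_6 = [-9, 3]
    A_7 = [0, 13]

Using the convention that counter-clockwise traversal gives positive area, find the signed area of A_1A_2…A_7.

A_1→A_2: (2)(-9) − (1)(0) = -18
A_2→A_3: (1)(-11) − (-1)(-9) = -20
A_3→A_4: (-1)(-12) − (-8)(-11) = -76
A_4→A_5: (-8)(-7) − (-8)(-12) = -40
A_5→A_6: (-8)(3) − (-9)(-7) = -87
A_6→A_7: (-9)(13) − (0)(3) = -117
A_7→A_1: (0)(0) − (2)(13) = -26
Σ = -384
Signed area = Σ/2 = -192 (negative ⇒ clockwise traversal).

-192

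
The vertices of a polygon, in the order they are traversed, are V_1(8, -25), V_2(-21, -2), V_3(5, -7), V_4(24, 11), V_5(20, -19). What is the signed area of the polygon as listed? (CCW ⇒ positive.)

-592.5

Apply the shoelace (surveyor's) formula: 2A = Σ (x_i·y_{i+1} − x_{i+1}·y_i), indices taken mod 5.
Σ = (-541) + (157) + (223) + (-676) + (-348) = -1185
Signed area = Σ/2 = -592.5 (negative ⇒ clockwise traversal).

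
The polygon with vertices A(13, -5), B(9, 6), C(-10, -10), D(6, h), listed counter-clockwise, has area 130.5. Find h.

Write out the shoelace sum; only the two edges meeting at D involve h:
2·Area = [((-10)·h − 6·(-10)) + (6·(-5) − 13·h)] + 93
       = -23·h + 123 = 261
⇒ h = -6.

-6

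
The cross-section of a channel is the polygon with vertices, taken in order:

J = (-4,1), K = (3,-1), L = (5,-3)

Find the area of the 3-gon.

Σ = (1) + (-4) + (-7) = -10
Area = |Σ|/2 = 5.

5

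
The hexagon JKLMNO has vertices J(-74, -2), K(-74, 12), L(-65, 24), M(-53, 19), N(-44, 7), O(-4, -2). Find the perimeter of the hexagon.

|JK| = √((0)² + (14)²) = √196 = 14
|KL| = √((9)² + (12)²) = √225 = 15
|LM| = √((12)² + (-5)²) = √169 = 13
|MN| = √((9)² + (-12)²) = √225 = 15
|NO| = √((40)² + (-9)²) = √1681 = 41
|OJ| = √((-70)² + (0)²) = √4900 = 70
Perimeter = 14 + 15 + 13 + 15 + 41 + 70 = 168.

168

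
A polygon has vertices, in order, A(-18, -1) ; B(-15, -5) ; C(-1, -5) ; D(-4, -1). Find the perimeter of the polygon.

38

|AB| = √((3)² + (-4)²) = √25 = 5
|BC| = √((14)² + (0)²) = √196 = 14
|CD| = √((-3)² + (4)²) = √25 = 5
|DA| = √((-14)² + (0)²) = √196 = 14
Perimeter = 5 + 14 + 5 + 14 = 38.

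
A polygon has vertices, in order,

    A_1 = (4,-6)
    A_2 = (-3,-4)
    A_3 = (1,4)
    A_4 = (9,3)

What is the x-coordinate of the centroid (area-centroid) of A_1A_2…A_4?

Apply the shoelace (surveyor's) formula. First the cross-terms c_i = x_i·y_{i+1} − x_{i+1}·y_i:
  -34, -8, -33, -66  ⇒  2A = -141, A = -70.5.
Then Σ (x_i + x_{i+1})·c_i = -1206, so x̄ = -1206 / (6·(-70.5)) = 134/47.

134/47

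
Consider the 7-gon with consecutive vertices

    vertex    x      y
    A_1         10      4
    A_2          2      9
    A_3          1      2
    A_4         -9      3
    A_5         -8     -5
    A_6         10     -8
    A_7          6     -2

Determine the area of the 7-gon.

Σ = (82) + (-5) + (21) + (69) + (114) + (28) + (44) = 353
Area = |Σ|/2 = 176.5.

176.5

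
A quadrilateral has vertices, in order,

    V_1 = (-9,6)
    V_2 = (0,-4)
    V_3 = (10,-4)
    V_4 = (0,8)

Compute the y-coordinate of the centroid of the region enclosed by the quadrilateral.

30/19

Apply the shoelace (surveyor's) formula. First the cross-terms c_i = x_i·y_{i+1} − x_{i+1}·y_i:
  36, 40, 80, 72  ⇒  2A = 228, A = 114.
Then Σ (y_i + y_{i+1})·c_i = 1080, so ȳ = 1080 / (6·114) = 30/19.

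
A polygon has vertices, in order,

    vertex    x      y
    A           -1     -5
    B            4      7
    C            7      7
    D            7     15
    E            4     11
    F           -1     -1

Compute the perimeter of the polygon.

|AB| = √((5)² + (12)²) = √169 = 13
|BC| = √((3)² + (0)²) = √9 = 3
|CD| = √((0)² + (8)²) = √64 = 8
|DE| = √((-3)² + (-4)²) = √25 = 5
|EF| = √((-5)² + (-12)²) = √169 = 13
|FA| = √((0)² + (-4)²) = √16 = 4
Perimeter = 13 + 3 + 8 + 5 + 13 + 4 = 46.

46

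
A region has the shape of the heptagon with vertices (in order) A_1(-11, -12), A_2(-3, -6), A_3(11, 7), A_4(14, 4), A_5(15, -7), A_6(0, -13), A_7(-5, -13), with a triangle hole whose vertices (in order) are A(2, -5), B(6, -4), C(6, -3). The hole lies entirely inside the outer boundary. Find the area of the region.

Outer boundary:
Σ = (30) + (45) + (-54) + (-158) + (-195) + (-65) + (-83) = -480
Area = |Σ|/2 = 240.
Hole:
Σ = (22) + (6) + (-24) = 4
Area = |Σ|/2 = 2.
Net area = 240 − 2 = 238.

238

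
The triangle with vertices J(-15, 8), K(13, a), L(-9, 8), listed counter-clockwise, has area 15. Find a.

The doubled signed area Σ (x_i y_{i+1} − x_{i+1} y_i) is linear in a.
With a=0 it equals 48; the coefficient of a is -6 (from the two edges through K).
So -6·a + 48 = 2·15 = 30 ⇒ a = 3.

3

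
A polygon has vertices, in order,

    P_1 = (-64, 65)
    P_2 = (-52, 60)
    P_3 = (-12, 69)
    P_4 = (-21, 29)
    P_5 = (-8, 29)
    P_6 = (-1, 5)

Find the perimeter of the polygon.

|P_1P_2| = √((12)² + (-5)²) = √169 = 13
|P_2P_3| = √((40)² + (9)²) = √1681 = 41
|P_3P_4| = √((-9)² + (-40)²) = √1681 = 41
|P_4P_5| = √((13)² + (0)²) = √169 = 13
|P_5P_6| = √((7)² + (-24)²) = √625 = 25
|P_6P_1| = √((-63)² + (60)²) = √7569 = 87
Perimeter = 13 + 41 + 41 + 13 + 25 + 87 = 220.

220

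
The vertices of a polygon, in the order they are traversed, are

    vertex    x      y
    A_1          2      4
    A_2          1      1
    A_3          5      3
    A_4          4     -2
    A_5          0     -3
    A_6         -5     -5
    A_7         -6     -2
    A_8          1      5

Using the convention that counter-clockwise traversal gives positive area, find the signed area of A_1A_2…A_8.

A_1→A_2: (2)(1) − (1)(4) = -2
A_2→A_3: (1)(3) − (5)(1) = -2
A_3→A_4: (5)(-2) − (4)(3) = -22
A_4→A_5: (4)(-3) − (0)(-2) = -12
A_5→A_6: (0)(-5) − (-5)(-3) = -15
A_6→A_7: (-5)(-2) − (-6)(-5) = -20
A_7→A_8: (-6)(5) − (1)(-2) = -28
A_8→A_1: (1)(4) − (2)(5) = -6
Σ = -107
Signed area = Σ/2 = -53.5 (negative ⇒ clockwise traversal).

-53.5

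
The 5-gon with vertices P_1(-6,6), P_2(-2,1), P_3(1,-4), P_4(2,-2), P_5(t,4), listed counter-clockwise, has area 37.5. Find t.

3

The doubled signed area Σ (x_i y_{i+1} − x_{i+1} y_i) is linear in t.
With t=0 it equals 51; the coefficient of t is 8 (from the two edges through P_5).
So 8·t + 51 = 2·37.5 = 75 ⇒ t = 3.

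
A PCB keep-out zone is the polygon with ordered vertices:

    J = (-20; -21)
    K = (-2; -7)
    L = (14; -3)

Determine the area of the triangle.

Apply the shoelace formula: 2A = Σ (x_i·y_{i+1} − x_{i+1}·y_i), indices taken mod 3.
Σ = (98) + (104) + (-354) = -152
Area = |Σ|/2 = 76.

76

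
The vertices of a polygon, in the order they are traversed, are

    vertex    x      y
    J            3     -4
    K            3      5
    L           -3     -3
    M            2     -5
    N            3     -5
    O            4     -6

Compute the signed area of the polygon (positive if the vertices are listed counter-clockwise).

Apply Gauss's area formula: 2A = Σ (x_i·y_{i+1} − x_{i+1}·y_i), indices taken mod 6.
Σ = (27) + (6) + (21) + (5) + (2) + (2) = 63
Signed area = Σ/2 = 31.5 (positive ⇒ counter-clockwise traversal).

31.5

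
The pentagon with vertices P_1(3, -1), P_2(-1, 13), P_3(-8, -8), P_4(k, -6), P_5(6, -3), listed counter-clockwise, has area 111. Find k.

-3

The doubled signed area Σ (x_i y_{i+1} − x_{i+1} y_i) is linear in k.
With k=0 it equals 237; the coefficient of k is 5 (from the two edges through P_4).
So 5·k + 237 = 2·111 = 222 ⇒ k = -3.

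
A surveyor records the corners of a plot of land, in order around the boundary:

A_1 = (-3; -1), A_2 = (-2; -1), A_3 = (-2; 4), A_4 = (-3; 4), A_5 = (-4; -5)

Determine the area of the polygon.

7.5

Apply Gauss's area formula: 2A = Σ (x_i·y_{i+1} − x_{i+1}·y_i), indices taken mod 5.
Σ = (1) + (-10) + (4) + (31) + (-11) = 15
Area = |Σ|/2 = 7.5.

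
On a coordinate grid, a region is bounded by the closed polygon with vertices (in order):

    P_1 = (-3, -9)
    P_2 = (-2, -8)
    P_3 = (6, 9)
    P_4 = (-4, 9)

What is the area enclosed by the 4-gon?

Apply the shoelace (surveyor's) formula: 2A = Σ (x_i·y_{i+1} − x_{i+1}·y_i), indices taken mod 4.
Σ = (6) + (30) + (90) + (63) = 189
Area = |Σ|/2 = 94.5.

94.5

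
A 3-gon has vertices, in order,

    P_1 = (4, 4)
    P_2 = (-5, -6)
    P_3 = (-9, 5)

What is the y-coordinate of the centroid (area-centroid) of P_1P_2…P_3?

1

Apply the shoelace formula. First the cross-terms c_i = x_i·y_{i+1} − x_{i+1}·y_i:
  -4, -79, -56  ⇒  2A = -139, A = -69.5.
Then Σ (y_i + y_{i+1})·c_i = -417, so ȳ = -417 / (6·(-69.5)) = 1.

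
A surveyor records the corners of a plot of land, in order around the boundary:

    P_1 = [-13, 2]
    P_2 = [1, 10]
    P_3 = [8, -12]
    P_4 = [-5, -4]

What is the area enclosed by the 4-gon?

Apply the shoelace (surveyor's) formula: 2A = Σ (x_i·y_{i+1} − x_{i+1}·y_i), indices taken mod 4.
Σ = (-132) + (-92) + (-92) + (-62) = -378
Area = |Σ|/2 = 189.

189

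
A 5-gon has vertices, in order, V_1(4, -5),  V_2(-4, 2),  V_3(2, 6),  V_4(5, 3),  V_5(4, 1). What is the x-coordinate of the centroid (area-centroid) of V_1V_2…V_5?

367/285

Apply Gauss's area formula. First the cross-terms c_i = x_i·y_{i+1} − x_{i+1}·y_i:
  -12, -28, -24, -7, -24  ⇒  2A = -95, A = -47.5.
Then Σ (x_i + x_{i+1})·c_i = -367, so x̄ = -367 / (6·(-47.5)) = 367/285.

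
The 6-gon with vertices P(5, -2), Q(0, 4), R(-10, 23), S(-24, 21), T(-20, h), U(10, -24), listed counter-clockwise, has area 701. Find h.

Write out the shoelace sum; only the two edges meeting at T involve h:
2·Area = [((-24)·h − (-20)·21) + ((-20)·(-24) − 10·h)] + 502
       = -34·h + 1402 = 1402
⇒ h = 0.

0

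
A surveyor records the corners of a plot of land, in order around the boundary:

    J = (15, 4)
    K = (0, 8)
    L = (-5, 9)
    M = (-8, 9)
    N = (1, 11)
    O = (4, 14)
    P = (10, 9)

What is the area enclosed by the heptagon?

69.5

Σ = (120) + (40) + (27) + (-97) + (-30) + (-104) + (-95) = -139
Area = |Σ|/2 = 69.5.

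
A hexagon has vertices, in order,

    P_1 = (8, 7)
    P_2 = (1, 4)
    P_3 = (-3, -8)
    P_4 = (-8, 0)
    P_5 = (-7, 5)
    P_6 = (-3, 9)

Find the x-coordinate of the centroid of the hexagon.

Apply the shoelace (surveyor's) formula. First the cross-terms c_i = x_i·y_{i+1} − x_{i+1}·y_i:
  25, 4, -64, -40, -48, -93  ⇒  2A = -216, A = -108.
Then Σ (x_i + x_{i+1})·c_i = 1536, so x̄ = 1536 / (6·(-108)) = -64/27.

-64/27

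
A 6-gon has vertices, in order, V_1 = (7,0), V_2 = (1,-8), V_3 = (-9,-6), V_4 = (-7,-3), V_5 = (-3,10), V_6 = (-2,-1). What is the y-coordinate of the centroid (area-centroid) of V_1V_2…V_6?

Apply the shoelace (surveyor's) formula. First the cross-terms c_i = x_i·y_{i+1} − x_{i+1}·y_i:
  -56, -78, -15, -79, 23, 7  ⇒  2A = -198, A = -99.
Then Σ (y_i + y_{i+1})·c_i = 1322, so ȳ = 1322 / (6·(-99)) = -661/297.

-661/297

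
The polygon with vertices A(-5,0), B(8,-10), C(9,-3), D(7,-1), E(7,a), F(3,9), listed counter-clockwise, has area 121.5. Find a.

0

The doubled signed area Σ (x_i y_{i+1} − x_{i+1} y_i) is linear in a.
With a=0 it equals 243; the coefficient of a is 4 (from the two edges through E).
So 4·a + 243 = 2·121.5 = 243 ⇒ a = 0.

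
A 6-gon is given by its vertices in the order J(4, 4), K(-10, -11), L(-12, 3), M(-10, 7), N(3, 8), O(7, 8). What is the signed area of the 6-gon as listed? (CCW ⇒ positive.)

-178.5

Apply the surveyor's formula: 2A = Σ (x_i·y_{i+1} − x_{i+1}·y_i), indices taken mod 6.
Σ = (-4) + (-162) + (-54) + (-101) + (-32) + (-4) = -357
Signed area = Σ/2 = -178.5 (negative ⇒ clockwise traversal).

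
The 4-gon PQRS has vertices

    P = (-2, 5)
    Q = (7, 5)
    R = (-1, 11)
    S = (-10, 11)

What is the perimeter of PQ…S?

|PQ| = √((9)² + (0)²) = √81 = 9
|QR| = √((-8)² + (6)²) = √100 = 10
|RS| = √((-9)² + (0)²) = √81 = 9
|SP| = √((8)² + (-6)²) = √100 = 10
Perimeter = 9 + 10 + 9 + 10 = 38.

38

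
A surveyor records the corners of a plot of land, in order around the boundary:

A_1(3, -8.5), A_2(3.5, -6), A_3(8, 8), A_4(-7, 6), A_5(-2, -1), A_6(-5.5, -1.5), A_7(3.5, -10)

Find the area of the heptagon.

134.375

Σ = (11.75) + (76) + (104) + (19) + (-2.5) + (60.25) + (0.25) = 268.75
Area = |Σ|/2 = 134.375.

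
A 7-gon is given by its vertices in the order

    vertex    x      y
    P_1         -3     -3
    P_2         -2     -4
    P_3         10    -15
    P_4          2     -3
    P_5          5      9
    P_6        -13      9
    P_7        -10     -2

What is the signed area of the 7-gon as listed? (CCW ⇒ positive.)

205.5

Σ = (6) + (70) + (0) + (33) + (162) + (116) + (24) = 411
Signed area = Σ/2 = 205.5 (positive ⇒ counter-clockwise traversal).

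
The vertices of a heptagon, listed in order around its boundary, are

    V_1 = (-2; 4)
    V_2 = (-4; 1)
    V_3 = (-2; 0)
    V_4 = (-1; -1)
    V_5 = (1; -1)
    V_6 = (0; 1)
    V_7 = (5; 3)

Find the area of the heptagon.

Apply the shoelace formula: 2A = Σ (x_i·y_{i+1} − x_{i+1}·y_i), indices taken mod 7.
Σ = (14) + (2) + (2) + (2) + (1) + (-5) + (26) = 42
Area = |Σ|/2 = 21.

21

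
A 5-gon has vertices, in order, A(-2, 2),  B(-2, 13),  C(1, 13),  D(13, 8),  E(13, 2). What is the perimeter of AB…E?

|AB| = √((0)² + (11)²) = √121 = 11
|BC| = √((3)² + (0)²) = √9 = 3
|CD| = √((12)² + (-5)²) = √169 = 13
|DE| = √((0)² + (-6)²) = √36 = 6
|EA| = √((-15)² + (0)²) = √225 = 15
Perimeter = 11 + 3 + 13 + 6 + 15 = 48.

48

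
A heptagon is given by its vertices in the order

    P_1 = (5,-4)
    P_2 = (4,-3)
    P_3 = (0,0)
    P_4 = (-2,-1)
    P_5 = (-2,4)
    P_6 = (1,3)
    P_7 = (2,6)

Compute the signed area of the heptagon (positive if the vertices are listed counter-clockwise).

-28.5

Apply Gauss's area formula: 2A = Σ (x_i·y_{i+1} − x_{i+1}·y_i), indices taken mod 7.
P_1→P_2: (5)(-3) − (4)(-4) = 1
P_2→P_3: (4)(0) − (0)(-3) = 0
P_3→P_4: (0)(-1) − (-2)(0) = 0
P_4→P_5: (-2)(4) − (-2)(-1) = -10
P_5→P_6: (-2)(3) − (1)(4) = -10
P_6→P_7: (1)(6) − (2)(3) = 0
P_7→P_1: (2)(-4) − (5)(6) = -38
Σ = -57
Signed area = Σ/2 = -28.5 (negative ⇒ clockwise traversal).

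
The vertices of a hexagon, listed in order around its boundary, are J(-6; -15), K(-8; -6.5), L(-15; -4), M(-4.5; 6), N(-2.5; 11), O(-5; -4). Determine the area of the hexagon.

86.5

Apply the shoelace formula: 2A = Σ (x_i·y_{i+1} − x_{i+1}·y_i), indices taken mod 6.
J→K: (-6)(-6.5) − (-8)(-15) = -81
K→L: (-8)(-4) − (-15)(-6.5) = -65.5
L→M: (-15)(6) − (-4.5)(-4) = -108
M→N: (-4.5)(11) − (-2.5)(6) = -34.5
N→O: (-2.5)(-4) − (-5)(11) = 65
O→J: (-5)(-15) − (-6)(-4) = 51
Σ = -173
Area = |Σ|/2 = 86.5.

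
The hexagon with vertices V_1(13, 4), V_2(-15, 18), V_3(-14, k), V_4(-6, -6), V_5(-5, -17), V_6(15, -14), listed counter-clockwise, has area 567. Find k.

Write out the shoelace sum; only the two edges meeting at V_3 involve k:
2·Area = [((-15)·k − (-14)·18) + ((-14)·(-6) − (-6)·k)] + 933
       = -9·k + 1269 = 1134
⇒ k = 15.

15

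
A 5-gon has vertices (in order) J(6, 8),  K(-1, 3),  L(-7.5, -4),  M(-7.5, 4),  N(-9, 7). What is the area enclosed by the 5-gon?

69

Σ = (26) + (26.5) + (-60) + (-16.5) + (-114) = -138
Area = |Σ|/2 = 69.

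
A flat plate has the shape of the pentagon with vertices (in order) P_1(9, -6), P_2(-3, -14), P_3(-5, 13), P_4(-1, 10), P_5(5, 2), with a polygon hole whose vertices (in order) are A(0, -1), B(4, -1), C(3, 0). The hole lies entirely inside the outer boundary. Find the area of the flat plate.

193

Outer boundary:
Σ = (-144) + (-109) + (-37) + (-52) + (-48) = -390
Area = |Σ|/2 = 195.
Hole:
Cross-terms: 4, 3, -3  ⇒  Σ = 4
Area = |Σ|/2 = 2.
Net area = 195 − 2 = 193.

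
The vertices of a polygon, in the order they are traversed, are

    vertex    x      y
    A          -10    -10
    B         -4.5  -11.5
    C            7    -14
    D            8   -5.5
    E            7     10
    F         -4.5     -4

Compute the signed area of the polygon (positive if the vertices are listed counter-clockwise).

Apply the shoelace (surveyor's) formula: 2A = Σ (x_i·y_{i+1} − x_{i+1}·y_i), indices taken mod 6.
Σ = (70) + (143.5) + (73.5) + (118.5) + (17) + (5) = 427.5
Signed area = Σ/2 = 213.75 (positive ⇒ counter-clockwise traversal).

213.75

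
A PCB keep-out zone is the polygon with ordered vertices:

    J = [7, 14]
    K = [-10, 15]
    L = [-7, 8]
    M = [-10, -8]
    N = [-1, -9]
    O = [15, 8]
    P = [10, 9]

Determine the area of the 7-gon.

373.5

Apply the surveyor's formula: 2A = Σ (x_i·y_{i+1} − x_{i+1}·y_i), indices taken mod 7.
J→K: (7)(15) − (-10)(14) = 245
K→L: (-10)(8) − (-7)(15) = 25
L→M: (-7)(-8) − (-10)(8) = 136
M→N: (-10)(-9) − (-1)(-8) = 82
N→O: (-1)(8) − (15)(-9) = 127
O→P: (15)(9) − (10)(8) = 55
P→J: (10)(14) − (7)(9) = 77
Σ = 747
Area = |Σ|/2 = 373.5.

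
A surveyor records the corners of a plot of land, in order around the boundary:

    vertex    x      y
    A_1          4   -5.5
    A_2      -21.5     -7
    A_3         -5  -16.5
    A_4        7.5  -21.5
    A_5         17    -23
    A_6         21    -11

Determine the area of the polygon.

411.125

Apply Gauss's area formula: 2A = Σ (x_i·y_{i+1} − x_{i+1}·y_i), indices taken mod 6.
Σ = (-146.25) + (319.75) + (231.25) + (193) + (296) + (-71.5) = 822.25
Area = |Σ|/2 = 411.125.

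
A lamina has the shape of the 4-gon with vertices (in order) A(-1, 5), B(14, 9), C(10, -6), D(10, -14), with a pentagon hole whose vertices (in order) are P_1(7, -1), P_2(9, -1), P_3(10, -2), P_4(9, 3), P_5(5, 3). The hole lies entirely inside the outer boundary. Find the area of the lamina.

Outer boundary:
Apply the shoelace formula: 2A = Σ (x_i·y_{i+1} − x_{i+1}·y_i), indices taken mod 4.
A→B: (-1)(9) − (14)(5) = -79
B→C: (14)(-6) − (10)(9) = -174
C→D: (10)(-14) − (10)(-6) = -80
D→A: (10)(5) − (-1)(-14) = 36
Σ = -297
Area = |Σ|/2 = 148.5.
Hole:
Apply the shoelace formula: 2A = Σ (x_i·y_{i+1} − x_{i+1}·y_i), indices taken mod 5.
P_1→P_2: (7)(-1) − (9)(-1) = 2
P_2→P_3: (9)(-2) − (10)(-1) = -8
P_3→P_4: (10)(3) − (9)(-2) = 48
P_4→P_5: (9)(3) − (5)(3) = 12
P_5→P_1: (5)(-1) − (7)(3) = -26
Σ = 28
Area = |Σ|/2 = 14.
Net area = 148.5 − 14 = 134.5.

134.5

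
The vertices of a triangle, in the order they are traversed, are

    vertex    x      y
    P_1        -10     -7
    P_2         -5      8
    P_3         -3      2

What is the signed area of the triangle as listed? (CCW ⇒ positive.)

-30

Apply the shoelace (surveyor's) formula: 2A = Σ (x_i·y_{i+1} − x_{i+1}·y_i), indices taken mod 3.
P_1→P_2: (-10)(8) − (-5)(-7) = -115
P_2→P_3: (-5)(2) − (-3)(8) = 14
P_3→P_1: (-3)(-7) − (-10)(2) = 41
Σ = -60
Signed area = Σ/2 = -30 (negative ⇒ clockwise traversal).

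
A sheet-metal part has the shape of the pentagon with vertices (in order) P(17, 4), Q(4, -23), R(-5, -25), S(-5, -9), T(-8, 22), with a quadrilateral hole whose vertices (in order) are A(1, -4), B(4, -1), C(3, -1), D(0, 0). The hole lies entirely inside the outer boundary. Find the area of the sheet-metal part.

Outer boundary:
Apply the surveyor's formula: 2A = Σ (x_i·y_{i+1} − x_{i+1}·y_i), indices taken mod 5.
Cross-terms: -407, -215, -80, -182, -406  ⇒  Σ = -1290
Area = |Σ|/2 = 645.
Hole:
Σ = (15) + (-1) + (0) + (0) = 14
Area = |Σ|/2 = 7.
Net area = 645 − 7 = 638.

638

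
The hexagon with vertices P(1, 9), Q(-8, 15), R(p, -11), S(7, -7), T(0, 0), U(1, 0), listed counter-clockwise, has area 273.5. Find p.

-13

The doubled signed area Σ (x_i y_{i+1} − x_{i+1} y_i) is linear in p.
With p=0 it equals 261; the coefficient of p is -22 (from the two edges through R).
So -22·p + 261 = 2·273.5 = 547 ⇒ p = -13.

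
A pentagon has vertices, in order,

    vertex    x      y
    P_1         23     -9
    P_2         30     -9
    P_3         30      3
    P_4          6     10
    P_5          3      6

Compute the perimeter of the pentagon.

|P_1P_2| = √((7)² + (0)²) = √49 = 7
|P_2P_3| = √((0)² + (12)²) = √144 = 12
|P_3P_4| = √((-24)² + (7)²) = √625 = 25
|P_4P_5| = √((-3)² + (-4)²) = √25 = 5
|P_5P_1| = √((20)² + (-15)²) = √625 = 25
Perimeter = 7 + 12 + 25 + 5 + 25 = 74.

74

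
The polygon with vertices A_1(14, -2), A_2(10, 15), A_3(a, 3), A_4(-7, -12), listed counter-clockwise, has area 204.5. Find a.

2

The doubled signed area Σ (x_i y_{i+1} − x_{i+1} y_i) is linear in a.
With a=0 it equals 463; the coefficient of a is -27 (from the two edges through A_3).
So -27·a + 463 = 2·204.5 = 409 ⇒ a = 2.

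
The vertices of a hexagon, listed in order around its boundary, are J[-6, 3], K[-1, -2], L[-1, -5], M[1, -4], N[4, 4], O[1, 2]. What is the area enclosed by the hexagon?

Apply the shoelace formula: 2A = Σ (x_i·y_{i+1} − x_{i+1}·y_i), indices taken mod 6.
Σ = (15) + (3) + (9) + (20) + (4) + (15) = 66
Area = |Σ|/2 = 33.

33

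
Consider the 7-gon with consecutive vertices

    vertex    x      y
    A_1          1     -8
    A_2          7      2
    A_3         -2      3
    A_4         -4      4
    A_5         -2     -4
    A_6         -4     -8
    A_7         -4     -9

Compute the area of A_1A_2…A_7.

78

Apply the shoelace formula: 2A = Σ (x_i·y_{i+1} − x_{i+1}·y_i), indices taken mod 7.
A_1→A_2: (1)(2) − (7)(-8) = 58
A_2→A_3: (7)(3) − (-2)(2) = 25
A_3→A_4: (-2)(4) − (-4)(3) = 4
A_4→A_5: (-4)(-4) − (-2)(4) = 24
A_5→A_6: (-2)(-8) − (-4)(-4) = 0
A_6→A_7: (-4)(-9) − (-4)(-8) = 4
A_7→A_1: (-4)(-8) − (1)(-9) = 41
Σ = 156
Area = |Σ|/2 = 78.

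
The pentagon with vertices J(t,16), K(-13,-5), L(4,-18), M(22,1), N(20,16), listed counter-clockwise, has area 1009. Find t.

-24

Write out the shoelace sum; only the two edges meeting at J involve t:
2·Area = [(20·16 − t·16) + (t·(-5) − (-13)·16)] + 986
       = -21·t + 1514 = 2018
⇒ t = -24.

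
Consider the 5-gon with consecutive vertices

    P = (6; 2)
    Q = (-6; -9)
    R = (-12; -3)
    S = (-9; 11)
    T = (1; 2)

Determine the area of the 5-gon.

165

Σ = (-42) + (-90) + (-159) + (-29) + (-10) = -330
Area = |Σ|/2 = 165.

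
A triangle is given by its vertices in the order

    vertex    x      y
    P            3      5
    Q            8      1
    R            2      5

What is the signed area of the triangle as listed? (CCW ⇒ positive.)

Σ = (-37) + (38) + (-5) = -4
Signed area = Σ/2 = -2 (negative ⇒ clockwise traversal).

-2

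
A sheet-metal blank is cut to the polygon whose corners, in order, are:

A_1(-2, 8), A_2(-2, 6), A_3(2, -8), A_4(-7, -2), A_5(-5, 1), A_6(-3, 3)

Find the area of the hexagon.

A_1→A_2: (-2)(6) − (-2)(8) = 4
A_2→A_3: (-2)(-8) − (2)(6) = 4
A_3→A_4: (2)(-2) − (-7)(-8) = -60
A_4→A_5: (-7)(1) − (-5)(-2) = -17
A_5→A_6: (-5)(3) − (-3)(1) = -12
A_6→A_1: (-3)(8) − (-2)(3) = -18
Σ = -99
Area = |Σ|/2 = 49.5.

49.5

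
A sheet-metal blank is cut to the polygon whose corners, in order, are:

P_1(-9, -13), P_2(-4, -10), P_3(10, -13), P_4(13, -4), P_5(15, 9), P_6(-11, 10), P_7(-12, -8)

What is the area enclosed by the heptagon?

Apply the shoelace formula: 2A = Σ (x_i·y_{i+1} − x_{i+1}·y_i), indices taken mod 7.
Cross-terms: 38, 152, 129, 177, 249, 208, 84  ⇒  Σ = 1037
Area = |Σ|/2 = 518.5.

518.5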